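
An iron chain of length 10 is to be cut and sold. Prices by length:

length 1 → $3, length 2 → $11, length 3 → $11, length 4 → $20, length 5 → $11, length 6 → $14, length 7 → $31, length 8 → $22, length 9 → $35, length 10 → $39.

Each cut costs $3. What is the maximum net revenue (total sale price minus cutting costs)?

45

Build r[k] bottom-up: r[k] = max over allowed piece i of (p[i] + r[k−i]) − 3 per cut.
r[1] = 3
r[2] = max(3+3-3, 11+0) = 11
r[3] = max(3+11-3, 11+3-3, 11+0) = 11
r[4] = max(3+11-3, 11+11-3, 11+3-3, 20+0) = 20
r[5] = max(3+20-3, 11+11-3, 11+11-3, 20+3-3, 11+0) = 20
r[6] = max(3+20-3, 11+20-3, 11+11-3, 20+11-3, 11+3-3, 14+0) = 28
r[7] = max(3+28-3, 11+20-3, 11+20-3, …, 14+3-3, 31+0) = 31
r[8] = max(3+31-3, 11+28-3, 11+20-3, …, 31+3-3, 22+0) = 37
r[9] = max(3+37-3, 11+31-3, 11+28-3, …, 22+3-3, 35+0) = 39
r[10] = max(3+39-3, 11+37-3, 11+31-3, …, 35+3-3, 39+0) = 45
One optimal plan: pieces 4 + 4 + 2 (2 cuts) → $51 − $6 = $45.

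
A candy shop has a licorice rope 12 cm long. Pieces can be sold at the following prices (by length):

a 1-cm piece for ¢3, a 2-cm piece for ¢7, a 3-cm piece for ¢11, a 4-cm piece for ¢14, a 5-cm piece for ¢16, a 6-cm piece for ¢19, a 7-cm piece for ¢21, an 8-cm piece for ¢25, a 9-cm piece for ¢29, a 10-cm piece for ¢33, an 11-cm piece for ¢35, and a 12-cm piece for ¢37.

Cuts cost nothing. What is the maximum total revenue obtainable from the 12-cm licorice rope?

Consider every possible first cut. r[k] is the best of p[i]+r[k−i] over all sellable i≤k.
r[1] = 3
r[2] = 7
r[3] = 11
r[4] = 14  (first piece 1, then r[3]=11)
r[5] = 18  (first piece 2, then r[3]=11)
r[6] = 22  (first piece 3, then r[3]=11)
r[7] = 25  (first piece 1, then r[6]=22)
r[8] = 29  (first piece 2, then r[6]=22)
r[9] = 33  (first piece 3, then r[6]=22)
r[10] = 36  (first piece 1, then r[9]=33)
r[11] = 40  (first piece 2, then r[9]=33)
r[12] = 44  (first piece 3, then r[9]=33)
One optimal cutting: 3 + 3 + 3 + 3 → ¢11 + ¢11 + ¢11 + ¢11 = ¢44.

44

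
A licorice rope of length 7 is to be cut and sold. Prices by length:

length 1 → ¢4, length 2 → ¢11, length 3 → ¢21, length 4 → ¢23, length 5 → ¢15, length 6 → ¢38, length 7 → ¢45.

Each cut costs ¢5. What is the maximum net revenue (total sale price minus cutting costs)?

Let net[k] be the best obtainable value from length k. For each k, try every first piece i and keep the best of price[i] + net[k−i] minus the 5 cut fee when i<k.
net[1] = 4
net[2] = max(4+4-5, 11+0) = 11
net[3] = max(4+11-5, 11+4-5, 21+0) = 21
net[4] = max(4+21-5, 11+11-5, 21+4-5, 23+0) = 23
net[5] = max(4+23-5, 11+21-5, 21+11-5, 23+4-5, 15+0) = 27
net[6] = max(4+27-5, 11+23-5, 21+21-5, 23+11-5, 15+4-5, 38+0) = 38
net[7] = max(4+38-5, 11+27-5, 21+23-5, …, 38+4-5, 45+0) = 45
Best is to make no cuts and sell whole for ¢45.

45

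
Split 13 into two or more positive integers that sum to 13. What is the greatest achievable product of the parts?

108

Let prod[k] be the best product for length k (with at least one cut). For each first piece i, the rest contributes max(k−i, prod[k−i]).
prod[2] = 1·max(1,0) = 1·1 = 1
prod[3] = 1·max(2,1) = 1·2 = 2
prod[4] = 2·max(2,1) = 2·2 = 4
prod[5] = 2·max(3,2) = 2·3 = 6
prod[6] = 3·max(3,2) = 3·3 = 9
prod[7] = 2·max(5,6) = 2·6 = 12
prod[8] = 2·max(6,9) = 2·9 = 18
prod[9] = 3·max(6,9) = 3·9 = 27
prod[10] = 2·max(8,18) = 2·18 = 36
prod[11] = 2·max(9,27) = 2·27 = 54
prod[12] = 3·max(9,27) = 3·27 = 81
prod[13] = 2·max(11,54) = 2·54 = 108
One optimal split: 3 + 3 + 3 + 2 + 2; product 3·3·3·2·2 = 108.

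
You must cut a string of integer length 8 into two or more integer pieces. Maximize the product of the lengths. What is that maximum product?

Let f[k] be the best product for length k (with at least one cut). For each first piece i, the rest contributes max(k−i, f[k−i]).
Small cases: f[2]=1.
f[3] = max(1*2, 2*1) = 2
f[4] = max(1*3, 2*2, 3*1) = 4
f[5] = max(1*4, 2*3, 3*2, 4*1) = 6
f[6] = max(1*6, 2*4, 3*3, 4*2, 5*1) = 9
f[7] = max(1*9, 2*6, 3*4, 4*3, 5*2, 6*1) = 12
f[8] = max(1*12, 2*9, 3*6, …, 6*2, 7*1) = 18
One optimal split: 3 + 3 + 2; product 3*3*2 = 18.

18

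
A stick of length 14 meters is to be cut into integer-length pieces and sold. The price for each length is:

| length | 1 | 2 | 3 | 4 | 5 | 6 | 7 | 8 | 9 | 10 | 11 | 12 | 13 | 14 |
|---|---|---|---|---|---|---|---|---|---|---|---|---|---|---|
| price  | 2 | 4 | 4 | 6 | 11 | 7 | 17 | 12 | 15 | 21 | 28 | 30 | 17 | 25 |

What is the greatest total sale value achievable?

Build r[k] bottom-up: r[k] = max over allowed piece i of (p[i] + r[k−i]).
r[1] = 2
r[2] = max(2+2, 4+0) = 4
r[3] = max(2+4, 4+2, 4+0) = 6
r[4] = max(2+6, 4+4, 4+2, 6+0) = 8
r[5] = max(2+8, 4+6, 4+4, 6+2, 11+0) = 11
r[6] = max(2+11, 4+8, 4+6, 6+4, 11+2, 7+0) = 13
r[7] = max(2+13, 4+11, 4+8, …, 7+2, 17+0) = 17
r[8] = max(2+17, 4+13, 4+11, …, 17+2, 12+0) = 19
r[9] = max(2+19, 4+17, 4+13, …, 12+2, 15+0) = 21
r[10] = max(2+21, 4+19, 4+17, …, 15+2, 21+0) = 23
r[11] = max(2+23, 4+21, 4+19, …, 21+2, 28+0) = 28
r[12] = max(2+28, 4+23, 4+21, …, 28+2, 30+0) = 30
r[13] = max(2+30, 4+28, 4+23, …, 30+2, 17+0) = 32
r[14] = max(2+32, 4+30, 4+28, …, 17+2, 25+0) = 34
One optimal cutting: 11 + 1 + 1 + 1 → €28 + €2 + €2 + €2 = €34.

34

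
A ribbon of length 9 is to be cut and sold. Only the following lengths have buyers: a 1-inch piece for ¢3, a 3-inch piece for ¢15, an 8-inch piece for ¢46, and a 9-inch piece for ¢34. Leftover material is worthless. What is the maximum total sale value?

49

Let r[k] be the best obtainable value from length k. For each k, try every first piece i and keep the best of price[i] + r[k−i].
r[1] = 3
r[2] = 6  (first piece 1, then r[1]=3)
r[3] = max(3+6, 15+0) = 15
r[4] = max(3+15, 15+3) = 18
r[5] = max(3+18, 15+6) = 21
r[6] = max(3+21, 15+15) = 30
r[7] = max(3+30, 15+18) = 33
r[8] = max(3+33, 15+21, 46+0) = 46
r[9] = max(3+46, 15+30, 46+3, 34+0) = 49
One optimal cutting: 8 + 1 → ¢49.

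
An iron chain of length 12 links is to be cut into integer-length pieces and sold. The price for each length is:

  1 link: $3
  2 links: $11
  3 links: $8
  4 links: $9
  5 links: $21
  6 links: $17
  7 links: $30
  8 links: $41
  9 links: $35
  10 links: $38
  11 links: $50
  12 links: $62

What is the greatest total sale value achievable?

66

Let R[k] be the best obtainable value from length k. For each k, try every first piece i and keep the best of price[i] + R[k−i].
R[1] = 3
R[2] = max(3+3, 11+0) = 11
R[3] = max(3+11, 11+3, 8+0) = 14
R[4] = max(3+14, 11+11, 8+3, 9+0) = 22
R[5] = max(3+22, 11+14, 8+11, 9+3, 21+0) = 25
R[6] = max(3+25, 11+22, 8+14, 9+11, 21+3, 17+0) = 33
R[7] = max(3+33, 11+25, 8+22, …, 17+3, 30+0) = 36
R[8] = max(3+36, 11+33, 8+25, …, 30+3, 41+0) = 44
R[9] = max(3+44, 11+36, 8+33, …, 41+3, 35+0) = 47
R[10] = max(3+47, 11+44, 8+36, …, 35+3, 38+0) = 55
R[11] = max(3+55, 11+47, 8+44, …, 38+3, 50+0) = 58
R[12] = max(3+58, 11+55, 8+47, …, 50+3, 62+0) = 66
One optimal cutting: 2 + 2 + 2 + 2 + 2 + 2 → $11 + $11 + $11 + $11 + $11 + $11 = $66.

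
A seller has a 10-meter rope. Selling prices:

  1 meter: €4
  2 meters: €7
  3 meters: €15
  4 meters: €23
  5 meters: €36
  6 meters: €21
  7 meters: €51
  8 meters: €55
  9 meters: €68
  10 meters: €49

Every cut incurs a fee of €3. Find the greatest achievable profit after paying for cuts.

69

Consider every possible first cut. r[k] is the best of p[i]+r[k−i] over all sellable i≤k, charging 3 whenever i<k.
r[1] = 4
r[2] = 7
r[3] = 15
r[4] = 23
r[5] = 36
r[6] = 37  (first piece 1, then r[5]=36)
r[7] = 51
r[8] = 55
r[9] = 68
r[10] = 69  (first piece 1, then r[9]=68)
One optimal plan: pieces 9 + 1 (1 cut) → €72 − €3 = €69.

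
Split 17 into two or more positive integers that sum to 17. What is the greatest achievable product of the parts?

486

Define P[k] = max over 1≤i<k of i · max(k−i, P[k−i]); the inner max lets the remainder stay uncut if that's better.
P[2] = 1*max(1,0) = 1*1 = 1
P[3] = max(1*2, 2*1) = 2
P[4] = max(1*3, 2*2, 3*1) = 4
P[5] = max(1*4, 2*3, 3*2, 4*1) = 6
P[6] = max(1*6, 2*4, 3*3, 4*2, 5*1) = 9
P[7] = max(1*9, 2*6, 3*4, 4*3, 5*2, 6*1) = 12
P[8] = max(1*12, 2*9, 3*6, …, 6*2, 7*1) = 18
P[9] = max(1*18, 2*12, 3*9, …, 7*2, 8*1) = 27
P[10] = max(1*27, 2*18, 3*12, …, 8*2, 9*1) = 36
P[11] = max(1*36, 2*27, 3*18, …, 9*2, 10*1) = 54
P[12] = max(1*54, 2*36, 3*27, …, 10*2, 11*1) = 81
P[13] = max(1*81, 2*54, 3*36, …, 11*2, 12*1) = 108
P[14] = max(1*108, 2*81, 3*54, …, 12*2, 13*1) = 162
P[15] = max(1*162, 2*108, 3*81, …, 13*2, 14*1) = 243
P[16] = max(1*243, 2*162, 3*108, …, 14*2, 15*1) = 324
P[17] = max(1*324, 2*243, 3*162, …, 15*2, 16*1) = 486
One optimal split: 3 + 3 + 3 + 3 + 3 + 2; product 3*3*3*3*3*2 = 486.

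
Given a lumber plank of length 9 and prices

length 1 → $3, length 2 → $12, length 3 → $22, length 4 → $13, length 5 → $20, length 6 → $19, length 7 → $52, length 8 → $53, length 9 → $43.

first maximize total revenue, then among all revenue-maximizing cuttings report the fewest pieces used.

Consider every possible first cut. r[k] is the best of p[i]+r[k−i] over all sellable i≤k.
r[1] = 3
r[2] = 12
r[3] = 22
r[4] = 25  (first piece 1, then r[3]=22)
r[5] = 34  (first piece 2, then r[3]=22)
r[6] = 44  (first piece 3, then r[3]=22)
r[7] = 52
r[8] = 56  (first piece 2, then r[6]=44)
r[9] = 66  (first piece 3, then r[6]=44)
Maximum revenue is $66.
Now minimize piece count subject to staying optimal: for each k, pieces[k] = 1 + min over i with p[i]+r[k−i]=r[k] of pieces[k−i].
pieces[6] = 2
pieces[7] = 1
pieces[8] = 3
pieces[9] = 3

3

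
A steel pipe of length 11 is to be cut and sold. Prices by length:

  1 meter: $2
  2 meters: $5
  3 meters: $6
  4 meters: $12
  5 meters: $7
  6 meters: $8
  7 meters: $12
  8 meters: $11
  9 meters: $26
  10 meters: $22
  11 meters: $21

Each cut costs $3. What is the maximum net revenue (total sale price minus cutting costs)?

Build r[k] bottom-up: r[k] = max over allowed piece i of (p[i] + r[k−i]) − 3 per cut.
r[1] = 2
r[2] = 5
r[3] = 6
r[4] = 12
r[5] = 11  (first piece 1, then r[4]=12)
r[6] = 14  (first piece 2, then r[4]=12)
r[7] = 15  (first piece 3, then r[4]=12)
r[8] = 21  (first piece 4, then r[4]=12)
r[9] = 26
r[10] = 25  (first piece 1, then r[9]=26)
r[11] = 28  (first piece 2, then r[9]=26)
One optimal plan: pieces 9 + 2 (1 cut) → $31 − $3 = $28.

28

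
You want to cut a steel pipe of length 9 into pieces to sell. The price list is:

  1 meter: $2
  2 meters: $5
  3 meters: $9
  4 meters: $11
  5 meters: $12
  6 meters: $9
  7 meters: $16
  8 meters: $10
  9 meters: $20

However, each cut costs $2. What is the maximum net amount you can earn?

Consider every possible first cut. r[k] is the best of p[i]+r[k−i] over all sellable i≤k, charging 2 whenever i<k.
r[1] = 2
r[2] = max(2+2-2, 5+0) = 5
r[3] = max(2+5-2, 5+2-2, 9+0) = 9
r[4] = max(2+9-2, 5+5-2, 9+2-2, 11+0) = 11
r[5] = max(2+11-2, 5+9-2, 9+5-2, 11+2-2, 12+0) = 12
r[6] = max(2+12-2, 5+11-2, 9+9-2, 11+5-2, 12+2-2, 9+0) = 16
r[7] = max(2+16-2, 5+12-2, 9+11-2, …, 9+2-2, 16+0) = 18
r[8] = max(2+18-2, 5+16-2, 9+12-2, …, 16+2-2, 10+0) = 20
r[9] = max(2+20-2, 5+18-2, 9+16-2, …, 10+2-2, 20+0) = 23
One optimal plan: pieces 3 + 3 + 3 (2 cuts) → $27 − $4 = $23.

23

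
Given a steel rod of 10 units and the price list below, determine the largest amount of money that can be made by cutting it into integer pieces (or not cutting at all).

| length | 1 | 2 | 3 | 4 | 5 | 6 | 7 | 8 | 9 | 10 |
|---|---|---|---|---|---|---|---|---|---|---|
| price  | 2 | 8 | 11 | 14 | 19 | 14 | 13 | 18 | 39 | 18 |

41

Consider every possible first cut. v[k] is the best of p[i]+v[k−i] over all sellable i≤k.
v[1] = 2
v[2] = max(2+2, 8+0) = 8
v[3] = max(2+8, 8+2, 11+0) = 11
v[4] = max(2+11, 8+8, 11+2, 14+0) = 16
v[5] = max(2+16, 8+11, 11+8, 14+2, 19+0) = 19
v[6] = max(2+19, 8+16, 11+11, 14+8, 19+2, 14+0) = 24
v[7] = max(2+24, 8+19, 11+16, …, 14+2, 13+0) = 27
v[8] = max(2+27, 8+24, 11+19, …, 13+2, 18+0) = 32
v[9] = max(2+32, 8+27, 11+24, …, 18+2, 39+0) = 39
v[10] = max(2+39, 8+32, 11+27, …, 39+2, 18+0) = 41
One optimal cutting: 9 + 1 → $39 + $2 = $41.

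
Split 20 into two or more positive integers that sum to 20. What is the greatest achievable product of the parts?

Define m[k] = max over 1≤i<k of i · max(k−i, m[k−i]); the inner max lets the remainder stay uncut if that's better.
Small cases: m[2]=1, m[3]=2, m[4]=4, m[5]=6, m[6]=9, m[7]=12, m[8]=18, m[9]=27, m[10]=36, m[11]=54, m[12]=81, m[13]=108, m[14]=162, m[15]=243.
m[16] = max(1·243, 2·162, 3·108, …, 14·2, 15·1) = 324
m[17] = max(1·324, 2·243, 3·162, …, 15·2, 16·1) = 486
m[18] = max(1·486, 2·324, 3·243, …, 16·2, 17·1) = 729
m[19] = max(1·729, 2·486, 3·324, …, 17·2, 18·1) = 972
m[20] = max(1·972, 2·729, 3·486, …, 18·2, 19·1) = 1458
One optimal split: 3 + 3 + 3 + 3 + 3 + 3 + 2; product 3·3·3·3·3·3·2 = 1458.

1458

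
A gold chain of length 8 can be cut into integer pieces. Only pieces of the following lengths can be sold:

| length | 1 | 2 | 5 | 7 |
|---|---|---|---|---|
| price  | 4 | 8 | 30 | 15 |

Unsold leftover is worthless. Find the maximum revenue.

42

Build r[k] bottom-up: r[k] = max over allowed piece i of (p[i] + r[k−i]).
r[1] = 4
r[2] = 8  (first piece 1, then r[1]=4)
r[3] = 12  (first piece 1, then r[2]=8)
r[4] = 16  (first piece 1, then r[3]=12)
r[5] = 30
r[6] = 34  (first piece 1, then r[5]=30)
r[7] = 38  (first piece 1, then r[6]=34)
r[8] = 42  (first piece 1, then r[7]=38)
One optimal cutting: 5 + 1 + 1 + 1 → $42.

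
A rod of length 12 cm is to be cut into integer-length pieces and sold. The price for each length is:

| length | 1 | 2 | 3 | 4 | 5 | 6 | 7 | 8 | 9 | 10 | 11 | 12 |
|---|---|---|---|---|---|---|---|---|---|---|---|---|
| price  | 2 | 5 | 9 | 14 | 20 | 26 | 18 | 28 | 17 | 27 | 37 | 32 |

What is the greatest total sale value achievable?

52

Let r[k] be the best obtainable value from length k. For each k, try every first piece i and keep the best of price[i] + r[k−i].
r[1] = 2
r[2] = max(2+2, 5+0) = 5
r[3] = max(2+5, 5+2, 9+0) = 9
r[4] = max(2+9, 5+5, 9+2, 14+0) = 14
r[5] = max(2+14, 5+9, 9+5, 14+2, 20+0) = 20
r[6] = max(2+20, 5+14, 9+9, 14+5, 20+2, 26+0) = 26
r[7] = max(2+26, 5+20, 9+14, …, 26+2, 18+0) = 28
r[8] = max(2+28, 5+26, 9+20, …, 18+2, 28+0) = 31
r[9] = max(2+31, 5+28, 9+26, …, 28+2, 17+0) = 35
r[10] = max(2+35, 5+31, 9+28, …, 17+2, 27+0) = 40
r[11] = max(2+40, 5+35, 9+31, …, 27+2, 37+0) = 46
r[12] = max(2+46, 5+40, 9+35, …, 37+2, 32+0) = 52
One optimal cutting: 6 + 6 → 26 + 26 = 52.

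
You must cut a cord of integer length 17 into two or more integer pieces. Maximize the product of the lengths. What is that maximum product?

Define prod[k] = max over 1≤i<k of i · max(k−i, prod[k−i]); the inner max lets the remainder stay uncut if that's better.
prod[2] = 1·max(1,0) = 1·1 = 1
prod[3] = 1·max(2,1) = 1·2 = 2
prod[4] = 2·max(2,1) = 2·2 = 4
prod[5] = 2·max(3,2) = 2·3 = 6
prod[6] = 3·max(3,2) = 3·3 = 9
prod[7] = 2·max(5,6) = 2·6 = 12
prod[8] = 2·max(6,9) = 2·9 = 18
prod[9] = 3·max(6,9) = 3·9 = 27
prod[10] = 2·max(8,18) = 2·18 = 36
prod[11] = 2·max(9,27) = 2·27 = 54
prod[12] = 3·max(9,27) = 3·27 = 81
prod[13] = 2·max(11,54) = 2·54 = 108
prod[14] = 2·max(12,81) = 2·81 = 162
prod[15] = 3·max(12,81) = 3·81 = 243
prod[16] = 2·max(14,162) = 2·162 = 324
prod[17] = 2·max(15,243) = 2·243 = 486
One optimal split: 3 + 3 + 3 + 3 + 3 + 2; product 3·3·3·3·3·2 = 486.

486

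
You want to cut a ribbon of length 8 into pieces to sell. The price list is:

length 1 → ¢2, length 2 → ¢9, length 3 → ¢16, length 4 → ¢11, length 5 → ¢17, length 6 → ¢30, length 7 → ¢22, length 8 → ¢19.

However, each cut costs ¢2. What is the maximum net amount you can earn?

Consider every possible first cut. v[k] is the best of p[i]+v[k−i] over all sellable i≤k, charging 2 whenever i<k.
v[1] = 2
v[2] = 9
v[3] = 16
v[4] = 16  (first piece 1, then v[3]=16)
v[5] = 23  (first piece 2, then v[3]=16)
v[6] = 30  (first piece 3, then v[3]=16)
v[7] = 30  (first piece 1, then v[6]=30)
v[8] = 37  (first piece 2, then v[6]=30)
One optimal plan: pieces 3 + 3 + 2 (2 cuts) → ¢41 − ¢4 = ¢37.

37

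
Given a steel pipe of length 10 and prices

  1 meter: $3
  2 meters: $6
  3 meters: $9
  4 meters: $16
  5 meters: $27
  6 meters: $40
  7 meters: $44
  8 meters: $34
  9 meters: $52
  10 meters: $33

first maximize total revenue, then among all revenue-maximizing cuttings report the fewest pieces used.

Let r[k] be the best obtainable value from length k. For each k, try every first piece i and keep the best of price[i] + r[k−i].
r[1] = 3
r[2] = max(3+3, 6+0) = 6
r[3] = max(3+6, 6+3, 9+0) = 9
r[4] = max(3+9, 6+6, 9+3, 16+0) = 16
r[5] = max(3+16, 6+9, 9+6, 16+3, 27+0) = 27
r[6] = max(3+27, 6+16, 9+9, 16+6, 27+3, 40+0) = 40
r[7] = max(3+40, 6+27, 9+16, …, 40+3, 44+0) = 44
r[8] = max(3+44, 6+40, 9+27, …, 44+3, 34+0) = 47
r[9] = max(3+47, 6+44, 9+40, …, 34+3, 52+0) = 52
r[10] = max(3+52, 6+47, 9+44, …, 52+3, 33+0) = 56
Maximum revenue is $56.
Now minimize piece count subject to staying optimal: for each k, pieces[k] = 1 + min over i with p[i]+r[k−i]=r[k] of pieces[k−i].
pieces[7] = 1
pieces[8] = 2
pieces[9] = 1
pieces[10] = 2

2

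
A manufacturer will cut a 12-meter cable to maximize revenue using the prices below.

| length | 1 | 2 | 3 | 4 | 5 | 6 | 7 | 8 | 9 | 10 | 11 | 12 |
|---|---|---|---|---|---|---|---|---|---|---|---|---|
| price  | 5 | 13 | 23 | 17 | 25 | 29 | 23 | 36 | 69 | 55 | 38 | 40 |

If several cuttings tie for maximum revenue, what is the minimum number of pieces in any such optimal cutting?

2

Consider every possible first cut. r[k] is the best of p[i]+r[k−i] over all sellable i≤k.
r[1] = 5
r[2] = 13
r[3] = 23
r[4] = 28  (first piece 1, then r[3]=23)
r[5] = 36  (first piece 2, then r[3]=23)
r[6] = 46  (first piece 3, then r[3]=23)
r[7] = 51  (first piece 1, then r[6]=46)
r[8] = 59  (first piece 2, then r[6]=46)
r[9] = 69  (first piece 3, then r[6]=46)
r[10] = 74  (first piece 1, then r[9]=69)
r[11] = 82  (first piece 2, then r[9]=69)
r[12] = 92  (first piece 3, then r[9]=69)
Maximum revenue is €92.
Now minimize piece count subject to staying optimal: for each k, pieces[k] = 1 + min over i with p[i]+r[k−i]=r[k] of pieces[k−i].
pieces[9] = 1
pieces[10] = 2
pieces[11] = 2
pieces[12] = 2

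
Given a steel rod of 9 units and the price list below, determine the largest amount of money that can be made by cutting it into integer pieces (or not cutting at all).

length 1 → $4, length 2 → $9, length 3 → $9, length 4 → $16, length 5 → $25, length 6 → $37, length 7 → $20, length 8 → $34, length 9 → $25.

50

Consider every possible first cut. v[k] is the best of p[i]+v[k−i] over all sellable i≤k.
v[1] = 4
v[2] = max(4+4, 9+0) = 9
v[3] = max(4+9, 9+4, 9+0) = 13
v[4] = max(4+13, 9+9, 9+4, 16+0) = 18
v[5] = max(4+18, 9+13, 9+9, 16+4, 25+0) = 25
v[6] = max(4+25, 9+18, 9+13, 16+9, 25+4, 37+0) = 37
v[7] = max(4+37, 9+25, 9+18, …, 37+4, 20+0) = 41
v[8] = max(4+41, 9+37, 9+25, …, 20+4, 34+0) = 46
v[9] = max(4+46, 9+41, 9+37, …, 34+4, 25+0) = 50
One optimal cutting: 6 + 2 + 1 → $37 + $9 + $4 = $50.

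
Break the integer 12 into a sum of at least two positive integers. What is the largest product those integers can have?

81

Fill g[k] for k=2..12: at each k try every first piece i and multiply by the better of (k−i) uncut or g[k−i].
g[2] = 1*max(1,0) = 1*1 = 1
g[3] = max(1*2, 2*1) = 2
g[4] = max(1*3, 2*2, 3*1) = 4
g[5] = max(1*4, 2*3, 3*2, 4*1) = 6
g[6] = max(1*6, 2*4, 3*3, 4*2, 5*1) = 9
g[7] = max(1*9, 2*6, 3*4, 4*3, 5*2, 6*1) = 12
g[8] = max(1*12, 2*9, 3*6, …, 6*2, 7*1) = 18
g[9] = max(1*18, 2*12, 3*9, …, 7*2, 8*1) = 27
g[10] = max(1*27, 2*18, 3*12, …, 8*2, 9*1) = 36
g[11] = max(1*36, 2*27, 3*18, …, 9*2, 10*1) = 54
g[12] = max(1*54, 2*36, 3*27, …, 10*2, 11*1) = 81
One optimal split: 3 + 3 + 3 + 3; product 3*3*3*3 = 81.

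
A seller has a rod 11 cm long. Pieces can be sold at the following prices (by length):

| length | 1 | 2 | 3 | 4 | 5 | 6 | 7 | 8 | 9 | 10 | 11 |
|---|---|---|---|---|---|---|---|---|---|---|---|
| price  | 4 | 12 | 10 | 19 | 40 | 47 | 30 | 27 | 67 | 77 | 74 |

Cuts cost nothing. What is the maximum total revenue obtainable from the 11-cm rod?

Consider every possible first cut. r[k] is the best of p[i]+r[k−i] over all sellable i≤k.
r[1] = 4
r[2] = 12
r[3] = 16  (first piece 1, then r[2]=12)
r[4] = 24  (first piece 2, then r[2]=12)
r[5] = 40
r[6] = 47
r[7] = 52  (first piece 2, then r[5]=40)
r[8] = 59  (first piece 2, then r[6]=47)
r[9] = 67
r[10] = 80  (first piece 5, then r[5]=40)
r[11] = 87  (first piece 5, then r[6]=47)
One optimal cutting: 6 + 5 → 47 + 40 = 87.

87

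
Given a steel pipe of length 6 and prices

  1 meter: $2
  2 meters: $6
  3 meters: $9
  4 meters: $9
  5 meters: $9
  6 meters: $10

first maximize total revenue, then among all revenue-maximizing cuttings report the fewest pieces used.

2

Build r[k] bottom-up: r[k] = max over allowed piece i of (p[i] + r[k−i]).
r[1] = 2
r[2] = max(2+2, 6+0) = 6
r[3] = max(2+6, 6+2, 9+0) = 9
r[4] = max(2+9, 6+6, 9+2, 9+0) = 12
r[5] = max(2+12, 6+9, 9+6, 9+2, 9+0) = 15
r[6] = max(2+15, 6+12, 9+9, 9+6, 9+2, 10+0) = 18
Maximum revenue is $18.
Now minimize piece count subject to staying optimal: for each k, pieces[k] = 1 + min over i with p[i]+r[k−i]=r[k] of pieces[k−i].
pieces[3] = 1
pieces[4] = 2
pieces[5] = 2
pieces[6] = 2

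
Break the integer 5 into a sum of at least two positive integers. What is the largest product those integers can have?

6

Define P[k] = max over 1≤i<k of i · max(k−i, P[k−i]); the inner max lets the remainder stay uncut if that's better.
P[2] = 1×max(1,0) = 1×1 = 1
P[3] = 1×max(2,1) = 1×2 = 2
P[4] = 2×max(2,1) = 2×2 = 4
P[5] = 2×max(3,2) = 2×3 = 6
One optimal split: 3 + 2; product 3×2 = 6.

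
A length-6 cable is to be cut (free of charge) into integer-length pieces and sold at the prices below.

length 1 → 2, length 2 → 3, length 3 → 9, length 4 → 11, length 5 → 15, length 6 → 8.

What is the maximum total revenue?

18

Consider every possible first cut. R[k] is the best of p[i]+R[k−i] over all sellable i≤k.
R[1] = 2
R[2] = max(2+2, 3+0) = 4
R[3] = max(2+4, 3+2, 9+0) = 9
R[4] = max(2+9, 3+4, 9+2, 11+0) = 11
R[5] = max(2+11, 3+9, 9+4, 11+2, 15+0) = 15
R[6] = max(2+15, 3+11, 9+9, 11+4, 15+2, 8+0) = 18
One optimal cutting: 3 + 3 → 9 + 9 = 18.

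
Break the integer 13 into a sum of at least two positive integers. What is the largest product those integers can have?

Define prod[k] = max over 1≤i<k of i · max(k−i, prod[k−i]); the inner max lets the remainder stay uncut if that's better.
Small cases: prod[2]=1, prod[3]=2, prod[4]=4, prod[5]=6, prod[6]=9, prod[7]=12.
prod[8] = max(1·12, 2·9, 3·6, …, 6·2, 7·1) = 18
prod[9] = max(1·18, 2·12, 3·9, …, 7·2, 8·1) = 27
prod[10] = max(1·27, 2·18, 3·12, …, 8·2, 9·1) = 36
prod[11] = max(1·36, 2·27, 3·18, …, 9·2, 10·1) = 54
prod[12] = max(1·54, 2·36, 3·27, …, 10·2, 11·1) = 81
prod[13] = max(1·81, 2·54, 3·36, …, 11·2, 12·1) = 108
One optimal split: 3 + 3 + 3 + 2 + 2; product 3·3·3·2·2 = 108.

108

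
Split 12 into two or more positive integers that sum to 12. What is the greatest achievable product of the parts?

81

Define m[k] = max over 1≤i<k of i · max(k−i, m[k−i]); the inner max lets the remainder stay uncut if that's better.
m[2] = 1*max(1,0) = 1*1 = 1
m[3] = 1*max(2,1) = 1*2 = 2
m[4] = 2*max(2,1) = 2*2 = 4
m[5] = 2*max(3,2) = 2*3 = 6
m[6] = 3*max(3,2) = 3*3 = 9
m[7] = 2*max(5,6) = 2*6 = 12
m[8] = 2*max(6,9) = 2*9 = 18
m[9] = 3*max(6,9) = 3*9 = 27
m[10] = 2*max(8,18) = 2*18 = 36
m[11] = 2*max(9,27) = 2*27 = 54
m[12] = 3*max(9,27) = 3*27 = 81
One optimal split: 3 + 3 + 3 + 3; product 3*3*3*3 = 81.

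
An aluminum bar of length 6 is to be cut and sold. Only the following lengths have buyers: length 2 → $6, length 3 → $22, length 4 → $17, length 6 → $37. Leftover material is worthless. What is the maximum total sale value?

Consider every possible first cut. best[k] is the best of p[i]+best[k−i] over all sellable i≤k.
best[1] = 0
best[2] = 6
best[3] = max(6+0, 22+0) = 22
best[4] = max(6+6, 22+0, 17+0) = 22
best[5] = max(6+22, 22+6, 17+0) = 28
best[6] = max(6+22, 22+22, 17+6, 37+0) = 44
One optimal cutting: 3 + 3 → $44.

44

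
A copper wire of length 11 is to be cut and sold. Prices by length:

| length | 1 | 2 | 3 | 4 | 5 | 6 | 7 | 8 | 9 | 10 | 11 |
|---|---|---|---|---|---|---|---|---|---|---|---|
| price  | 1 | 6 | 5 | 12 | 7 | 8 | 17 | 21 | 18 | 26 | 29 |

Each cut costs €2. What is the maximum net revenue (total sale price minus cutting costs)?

Let r[k] be the best obtainable value from length k. For each k, try every first piece i and keep the best of price[i] + r[k−i] minus the 2 cut fee when i<k.
r[1] = 1
r[2] = 6
r[3] = 5  (first piece 1, then r[2]=6)
r[4] = 12
r[5] = 11  (first piece 1, then r[4]=12)
r[6] = 16  (first piece 2, then r[4]=12)
r[7] = 17
r[8] = 22  (first piece 4, then r[4]=12)
r[9] = 21  (first piece 1, then r[8]=22)
r[10] = 26  (first piece 2, then r[8]=22)
r[11] = 29
Best is to make no cuts and sell whole for €29.

29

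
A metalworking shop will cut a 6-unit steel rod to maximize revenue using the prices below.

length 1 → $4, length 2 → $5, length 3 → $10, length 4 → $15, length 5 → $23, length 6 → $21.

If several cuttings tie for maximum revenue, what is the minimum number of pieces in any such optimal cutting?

Consider every possible first cut. r[k] is the best of p[i]+r[k−i] over all sellable i≤k.
r[1] = 4
r[2] = max(4+4, 5+0) = 8
r[3] = max(4+8, 5+4, 10+0) = 12
r[4] = max(4+12, 5+8, 10+4, 15+0) = 16
r[5] = max(4+16, 5+12, 10+8, 15+4, 23+0) = 23
r[6] = max(4+23, 5+16, 10+12, 15+8, 23+4, 21+0) = 27
Maximum revenue is $27.
Now minimize piece count subject to staying optimal: for each k, pieces[k] = 1 + min over i with p[i]+r[k−i]=r[k] of pieces[k−i].
pieces[3] = 3
pieces[4] = 4
pieces[5] = 1
pieces[6] = 2

2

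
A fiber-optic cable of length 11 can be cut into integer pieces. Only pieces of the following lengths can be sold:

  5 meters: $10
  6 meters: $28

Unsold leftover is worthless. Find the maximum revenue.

38

Build best[k] bottom-up: best[k] = max over allowed piece i of (p[i] + best[k−i]).
best[1] = 0
best[2] = 0
best[3] = 0
best[4] = 0
best[5] = 10
best[6] = max(10+0, 28+0) = 28
best[7] = max(10+0, 28+0) = 28
best[8] = max(10+0, 28+0) = 28
best[9] = max(10+0, 28+0) = 28
best[10] = max(10+10, 28+0) = 28
best[11] = max(10+28, 28+10) = 38
One optimal cutting: 6 + 5 → $38.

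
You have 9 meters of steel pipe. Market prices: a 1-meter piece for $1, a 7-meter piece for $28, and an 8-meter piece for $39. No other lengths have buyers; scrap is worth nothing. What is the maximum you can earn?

40

Let best[k] be the best obtainable value from length k. For each k, try every first piece i and keep the best of price[i] + best[k−i].
best[1] = 1
best[2] = 2  (first piece 1, then best[1]=1)
best[3] = 3  (first piece 1, then best[2]=2)
best[4] = 4  (first piece 1, then best[3]=3)
best[5] = 5  (first piece 1, then best[4]=4)
best[6] = 6  (first piece 1, then best[5]=5)
best[7] = max(1+6, 28+0) = 28
best[8] = max(1+28, 28+1, 39+0) = 39
best[9] = max(1+39, 28+2, 39+1) = 40
One optimal cutting: 8 + 1 → $40.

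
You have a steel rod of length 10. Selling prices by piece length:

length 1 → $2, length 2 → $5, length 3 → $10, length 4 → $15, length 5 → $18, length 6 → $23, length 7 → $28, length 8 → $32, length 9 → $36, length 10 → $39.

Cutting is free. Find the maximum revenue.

39

Consider every possible first cut. best[k] is the best of p[i]+best[k−i] over all sellable i≤k.
best[1] = 2
best[2] = max(2+2, 5+0) = 5
best[3] = max(2+5, 5+2, 10+0) = 10
best[4] = max(2+10, 5+5, 10+2, 15+0) = 15
best[5] = max(2+15, 5+10, 10+5, 15+2, 18+0) = 18
best[6] = max(2+18, 5+15, 10+10, 15+5, 18+2, 23+0) = 23
best[7] = max(2+23, 5+18, 10+15, …, 23+2, 28+0) = 28
best[8] = max(2+28, 5+23, 10+18, …, 28+2, 32+0) = 32
best[9] = max(2+32, 5+28, 10+23, …, 32+2, 36+0) = 36
best[10] = max(2+36, 5+32, 10+28, …, 36+2, 39+0) = 39
Best is to sell the whole 10-unit piece uncut for $39.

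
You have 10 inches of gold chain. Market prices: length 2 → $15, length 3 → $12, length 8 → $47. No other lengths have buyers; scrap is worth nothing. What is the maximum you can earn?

Let f[k] be the best obtainable value from length k. For each k, try every first piece i and keep the best of price[i] + f[k−i].
f[1] = 0
f[2] = 15
f[3] = max(15+0, 12+0) = 15
f[4] = max(15+15, 12+0) = 30
f[5] = max(15+15, 12+15) = 30
f[6] = max(15+30, 12+15) = 45
f[7] = max(15+30, 12+30) = 45
f[8] = max(15+45, 12+30, 47+0) = 60
f[9] = max(15+45, 12+45, 47+0) = 60
f[10] = max(15+60, 12+45, 47+15) = 75
One optimal cutting: 2 + 2 + 2 + 2 + 2 → $75.

75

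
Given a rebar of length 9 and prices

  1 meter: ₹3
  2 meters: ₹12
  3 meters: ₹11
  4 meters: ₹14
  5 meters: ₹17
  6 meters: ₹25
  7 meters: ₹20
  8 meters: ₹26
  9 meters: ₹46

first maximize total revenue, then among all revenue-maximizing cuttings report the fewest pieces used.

Build r[k] bottom-up: r[k] = max over allowed piece i of (p[i] + r[k−i]).
r[1] = 3
r[2] = max(3+3, 12+0) = 12
r[3] = max(3+12, 12+3, 11+0) = 15
r[4] = max(3+15, 12+12, 11+3, 14+0) = 24
r[5] = max(3+24, 12+15, 11+12, 14+3, 17+0) = 27
r[6] = max(3+27, 12+24, 11+15, 14+12, 17+3, 25+0) = 36
r[7] = max(3+36, 12+27, 11+24, …, 25+3, 20+0) = 39
r[8] = max(3+39, 12+36, 11+27, …, 20+3, 26+0) = 48
r[9] = max(3+48, 12+39, 11+36, …, 26+3, 46+0) = 51
Maximum revenue is ₹51.
Now minimize piece count subject to staying optimal: for each k, pieces[k] = 1 + min over i with p[i]+r[k−i]=r[k] of pieces[k−i].
pieces[6] = 3
pieces[7] = 4
pieces[8] = 4
pieces[9] = 5

5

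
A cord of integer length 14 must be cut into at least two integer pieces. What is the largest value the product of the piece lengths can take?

162

Fill g[k] for k=2..14: at each k try every first piece i and multiply by the better of (k−i) uncut or g[k−i].
Small cases: g[2]=1, g[3]=2, g[4]=4, g[5]=6, g[6]=9, g[7]=12, g[8]=18.
g[9] = 3·max(6,9) = 3·9 = 27
g[10] = 2·max(8,18) = 2·18 = 36
g[11] = 2·max(9,27) = 2·27 = 54
g[12] = 3·max(9,27) = 3·27 = 81
g[13] = 2·max(11,54) = 2·54 = 108
g[14] = 2·max(12,81) = 2·81 = 162
One optimal split: 3 + 3 + 3 + 3 + 2; product 3·3·3·3·2 = 162.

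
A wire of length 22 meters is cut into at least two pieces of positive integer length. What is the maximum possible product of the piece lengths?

2916

Define g[k] = max over 1≤i<k of i · max(k−i, g[k−i]); the inner max lets the remainder stay uncut if that's better.
g[2] = 1*max(1,0) = 1*1 = 1
g[3] = max(1*2, 2*1) = 2
g[4] = max(1*3, 2*2, 3*1) = 4
g[5] = max(1*4, 2*3, 3*2, 4*1) = 6
g[6] = max(1*6, 2*4, 3*3, 4*2, 5*1) = 9
g[7] = max(1*9, 2*6, 3*4, 4*3, 5*2, 6*1) = 12
g[8] = max(1*12, 2*9, 3*6, …, 6*2, 7*1) = 18
g[9] = max(1*18, 2*12, 3*9, …, 7*2, 8*1) = 27
g[10] = max(1*27, 2*18, 3*12, …, 8*2, 9*1) = 36
g[11] = max(1*36, 2*27, 3*18, …, 9*2, 10*1) = 54
g[12] = max(1*54, 2*36, 3*27, …, 10*2, 11*1) = 81
g[13] = max(1*81, 2*54, 3*36, …, 11*2, 12*1) = 108
g[14] = max(1*108, 2*81, 3*54, …, 12*2, 13*1) = 162
g[15] = max(1*162, 2*108, 3*81, …, 13*2, 14*1) = 243
g[16] = max(1*243, 2*162, 3*108, …, 14*2, 15*1) = 324
g[17] = max(1*324, 2*243, 3*162, …, 15*2, 16*1) = 486
g[18] = max(1*486, 2*324, 3*243, …, 16*2, 17*1) = 729
g[19] = max(1*729, 2*486, 3*324, …, 17*2, 18*1) = 972
g[20] = max(1*972, 2*729, 3*486, …, 18*2, 19*1) = 1458
g[21] = max(1*1458, 2*972, 3*729, …, 19*2, 20*1) = 2187
g[22] = max(1*2187, 2*1458, 3*972, …, 20*2, 21*1) = 2916
One optimal split: 3 + 3 + 3 + 3 + 3 + 3 + 2 + 2; product 3*3*3*3*3*3*2*2 = 2916.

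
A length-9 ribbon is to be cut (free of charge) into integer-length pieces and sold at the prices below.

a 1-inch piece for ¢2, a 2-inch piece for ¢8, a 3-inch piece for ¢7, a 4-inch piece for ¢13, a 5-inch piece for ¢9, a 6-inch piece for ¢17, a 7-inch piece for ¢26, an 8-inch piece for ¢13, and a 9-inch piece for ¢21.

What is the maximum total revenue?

Consider every possible first cut. r[k] is the best of p[i]+r[k−i] over all sellable i≤k.
r[1] = 2
r[2] = 8
r[3] = 10  (first piece 1, then r[2]=8)
r[4] = 16  (first piece 2, then r[2]=8)
r[5] = 18  (first piece 1, then r[4]=16)
r[6] = 24  (first piece 2, then r[4]=16)
r[7] = 26  (first piece 1, then r[6]=24)
r[8] = 32  (first piece 2, then r[6]=24)
r[9] = 34  (first piece 1, then r[8]=32)
One optimal cutting: 2 + 2 + 2 + 2 + 1 → ¢8 + ¢8 + ¢8 + ¢8 + ¢2 = ¢34.

34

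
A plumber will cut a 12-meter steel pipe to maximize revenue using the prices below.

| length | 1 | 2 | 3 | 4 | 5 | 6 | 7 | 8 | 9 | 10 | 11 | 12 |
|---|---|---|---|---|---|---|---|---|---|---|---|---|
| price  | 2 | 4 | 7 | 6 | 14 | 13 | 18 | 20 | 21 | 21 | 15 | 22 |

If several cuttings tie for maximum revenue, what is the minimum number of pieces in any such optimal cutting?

Consider every possible first cut. r[k] is the best of p[i]+r[k−i] over all sellable i≤k.
r[1] = 2
r[2] = max(2+2, 4+0) = 4
r[3] = max(2+4, 4+2, 7+0) = 7
r[4] = max(2+7, 4+4, 7+2, 6+0) = 9
r[5] = max(2+9, 4+7, 7+4, 6+2, 14+0) = 14
r[6] = max(2+14, 4+9, 7+7, 6+4, 14+2, 13+0) = 16
r[7] = max(2+16, 4+14, 7+9, …, 13+2, 18+0) = 18
r[8] = max(2+18, 4+16, 7+14, …, 18+2, 20+0) = 21
r[9] = max(2+21, 4+18, 7+16, …, 20+2, 21+0) = 23
r[10] = max(2+23, 4+21, 7+18, …, 21+2, 21+0) = 28
r[11] = max(2+28, 4+23, 7+21, …, 21+2, 15+0) = 30
r[12] = max(2+30, 4+28, 7+23, …, 15+2, 22+0) = 32
Maximum revenue is $32.
Now minimize piece count subject to staying optimal: for each k, pieces[k] = 1 + min over i with p[i]+r[k−i]=r[k] of pieces[k−i].
pieces[9] = 3
pieces[10] = 2
pieces[11] = 3
pieces[12] = 2

2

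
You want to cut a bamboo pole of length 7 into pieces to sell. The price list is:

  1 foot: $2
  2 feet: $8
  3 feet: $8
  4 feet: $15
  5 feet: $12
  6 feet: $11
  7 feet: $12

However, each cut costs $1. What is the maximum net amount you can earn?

23

Let v[k] be the best obtainable value from length k. For each k, try every first piece i and keep the best of price[i] + v[k−i] minus the 1 cut fee when i<k.
v[1] = 2
v[2] = max(2+2-1, 8+0) = 8
v[3] = max(2+8-1, 8+2-1, 8+0) = 9
v[4] = max(2+9-1, 8+8-1, 8+2-1, 15+0) = 15
v[5] = max(2+15-1, 8+9-1, 8+8-1, 15+2-1, 12+0) = 16
v[6] = max(2+16-1, 8+15-1, 8+9-1, 15+8-1, 12+2-1, 11+0) = 22
v[7] = max(2+22-1, 8+16-1, 8+15-1, …, 11+2-1, 12+0) = 23
One optimal plan: pieces 2 + 2 + 2 + 1 (3 cuts) → $26 − $3 = $23.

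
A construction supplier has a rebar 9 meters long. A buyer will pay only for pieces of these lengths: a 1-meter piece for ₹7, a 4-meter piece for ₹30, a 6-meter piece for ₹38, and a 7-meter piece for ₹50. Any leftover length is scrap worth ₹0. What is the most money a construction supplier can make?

Consider every possible first cut. best[k] is the best of p[i]+best[k−i] over all sellable i≤k.
best[1] = 7
best[2] = 14  (first piece 1, then best[1]=7)
best[3] = 21  (first piece 1, then best[2]=14)
best[4] = max(7+21, 30+0) = 30
best[5] = max(7+30, 30+7) = 37
best[6] = max(7+37, 30+14, 38+0) = 44
best[7] = max(7+44, 30+21, 38+7, 50+0) = 51
best[8] = max(7+51, 30+30, 38+14, 50+7) = 60
best[9] = max(7+60, 30+37, 38+21, 50+14) = 67
One optimal cutting: 4 + 4 + 1 → ₹67.

67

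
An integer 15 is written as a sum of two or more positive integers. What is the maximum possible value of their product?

Define prod[k] = max over 1≤i<k of i · max(k−i, prod[k−i]); the inner max lets the remainder stay uncut if that's better.
prod[2] = 1·max(1,0) = 1·1 = 1
prod[3] = max(1·2, 2·1) = 2
prod[4] = max(1·3, 2·2, 3·1) = 4
prod[5] = max(1·4, 2·3, 3·2, 4·1) = 6
prod[6] = max(1·6, 2·4, 3·3, 4·2, 5·1) = 9
prod[7] = max(1·9, 2·6, 3·4, 4·3, 5·2, 6·1) = 12
prod[8] = max(1·12, 2·9, 3·6, …, 6·2, 7·1) = 18
prod[9] = max(1·18, 2·12, 3·9, …, 7·2, 8·1) = 27
prod[10] = max(1·27, 2·18, 3·12, …, 8·2, 9·1) = 36
prod[11] = max(1·36, 2·27, 3·18, …, 9·2, 10·1) = 54
prod[12] = max(1·54, 2·36, 3·27, …, 10·2, 11·1) = 81
prod[13] = max(1·81, 2·54, 3·36, …, 11·2, 12·1) = 108
prod[14] = max(1·108, 2·81, 3·54, …, 12·2, 13·1) = 162
prod[15] = max(1·162, 2·108, 3·81, …, 13·2, 14·1) = 243
One optimal split: 3 + 3 + 3 + 3 + 3; product 3·3·3·3·3 = 243.

243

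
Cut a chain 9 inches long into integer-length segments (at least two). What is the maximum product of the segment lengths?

Let f[k] be the best product for length k (with at least one cut). For each first piece i, the rest contributes max(k−i, f[k−i]).
f[2] = 1×max(1,0) = 1×1 = 1
f[3] = 1×max(2,1) = 1×2 = 2
f[4] = 2×max(2,1) = 2×2 = 4
f[5] = 2×max(3,2) = 2×3 = 6
f[6] = 3×max(3,2) = 3×3 = 9
f[7] = 2×max(5,6) = 2×6 = 12
f[8] = 2×max(6,9) = 2×9 = 18
f[9] = 3×max(6,9) = 3×9 = 27
One optimal split: 3 + 3 + 3; product 3×3×3 = 27.

27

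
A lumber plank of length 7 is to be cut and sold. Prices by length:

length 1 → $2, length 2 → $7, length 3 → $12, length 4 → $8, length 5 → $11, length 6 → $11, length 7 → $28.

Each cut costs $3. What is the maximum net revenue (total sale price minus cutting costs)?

28

Build r[k] bottom-up: r[k] = max over allowed piece i of (p[i] + r[k−i]) − 3 per cut.
r[1] = 2
r[2] = max(2+2-3, 7+0) = 7
r[3] = max(2+7-3, 7+2-3, 12+0) = 12
r[4] = max(2+12-3, 7+7-3, 12+2-3, 8+0) = 11
r[5] = max(2+11-3, 7+12-3, 12+7-3, 8+2-3, 11+0) = 16
r[6] = max(2+16-3, 7+11-3, 12+12-3, 8+7-3, 11+2-3, 11+0) = 21
r[7] = max(2+21-3, 7+16-3, 12+11-3, …, 11+2-3, 28+0) = 28
Best is to make no cuts and sell whole for $28.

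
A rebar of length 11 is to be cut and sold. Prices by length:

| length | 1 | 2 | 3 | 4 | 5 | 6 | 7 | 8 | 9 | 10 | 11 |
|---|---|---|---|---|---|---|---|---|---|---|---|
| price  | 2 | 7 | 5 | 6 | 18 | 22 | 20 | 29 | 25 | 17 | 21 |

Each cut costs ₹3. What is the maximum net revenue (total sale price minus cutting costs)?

Build v[k] bottom-up: v[k] = max over allowed piece i of (p[i] + v[k−i]) − 3 per cut.
v[1] = 2
v[2] = max(2+2-3, 7+0) = 7
v[3] = max(2+7-3, 7+2-3, 5+0) = 6
v[4] = max(2+6-3, 7+7-3, 5+2-3, 6+0) = 11
v[5] = max(2+11-3, 7+6-3, 5+7-3, 6+2-3, 18+0) = 18
v[6] = max(2+18-3, 7+11-3, 5+6-3, 6+7-3, 18+2-3, 22+0) = 22
v[7] = max(2+22-3, 7+18-3, 5+11-3, …, 22+2-3, 20+0) = 22
v[8] = max(2+22-3, 7+22-3, 5+18-3, …, 20+2-3, 29+0) = 29
v[9] = max(2+29-3, 7+22-3, 5+22-3, …, 29+2-3, 25+0) = 28
v[10] = max(2+28-3, 7+29-3, 5+22-3, …, 25+2-3, 17+0) = 33
v[11] = max(2+33-3, 7+28-3, 5+29-3, …, 17+2-3, 21+0) = 37
One optimal plan: pieces 6 + 5 (1 cut) → ₹40 − ₹3 = ₹37.

37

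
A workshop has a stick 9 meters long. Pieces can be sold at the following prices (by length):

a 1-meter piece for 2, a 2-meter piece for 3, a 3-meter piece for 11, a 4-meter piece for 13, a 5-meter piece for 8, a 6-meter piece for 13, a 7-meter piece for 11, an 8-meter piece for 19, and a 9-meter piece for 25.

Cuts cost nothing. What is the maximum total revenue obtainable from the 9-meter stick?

Consider every possible first cut. r[k] is the best of p[i]+r[k−i] over all sellable i≤k.
r[1] = 2
r[2] = max(2+2, 3+0) = 4
r[3] = max(2+4, 3+2, 11+0) = 11
r[4] = max(2+11, 3+4, 11+2, 13+0) = 13
r[5] = max(2+13, 3+11, 11+4, 13+2, 8+0) = 15
r[6] = max(2+15, 3+13, 11+11, 13+4, 8+2, 13+0) = 22
r[7] = max(2+22, 3+15, 11+13, …, 13+2, 11+0) = 24
r[8] = max(2+24, 3+22, 11+15, …, 11+2, 19+0) = 26
r[9] = max(2+26, 3+24, 11+22, …, 19+2, 25+0) = 33
One optimal cutting: 3 + 3 + 3 → 11 + 11 + 11 = 33.

33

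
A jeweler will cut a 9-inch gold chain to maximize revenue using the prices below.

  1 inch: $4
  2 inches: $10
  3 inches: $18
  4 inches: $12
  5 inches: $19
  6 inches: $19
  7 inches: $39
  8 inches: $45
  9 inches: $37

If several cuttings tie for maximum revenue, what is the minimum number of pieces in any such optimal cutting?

3

Build r[k] bottom-up: r[k] = max over allowed piece i of (p[i] + r[k−i]).
r[1] = 4
r[2] = max(4+4, 10+0) = 10
r[3] = max(4+10, 10+4, 18+0) = 18
r[4] = max(4+18, 10+10, 18+4, 12+0) = 22
r[5] = max(4+22, 10+18, 18+10, 12+4, 19+0) = 28
r[6] = max(4+28, 10+22, 18+18, 12+10, 19+4, 19+0) = 36
r[7] = max(4+36, 10+28, 18+22, …, 19+4, 39+0) = 40
r[8] = max(4+40, 10+36, 18+28, …, 39+4, 45+0) = 46
r[9] = max(4+46, 10+40, 18+36, …, 45+4, 37+0) = 54
Maximum revenue is $54.
Now minimize piece count subject to staying optimal: for each k, pieces[k] = 1 + min over i with p[i]+r[k−i]=r[k] of pieces[k−i].
pieces[6] = 2
pieces[7] = 3
pieces[8] = 3
pieces[9] = 3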